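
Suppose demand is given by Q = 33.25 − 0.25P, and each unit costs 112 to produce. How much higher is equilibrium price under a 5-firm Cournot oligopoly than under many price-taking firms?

Inverting demand: P = 133 − 4Q.
Competitive firms price at marginal cost: P = 112, giving Q = 5.25.
In a 5-firm Cournot equilibrium, symmetry and the first-order condition give q = (133 − 112)/(24) = 0.875. So Q = 4.375 and P = 115.5.
Change in equilibrium price: 115.5 − 112 = 3.5.

P rises by 3.5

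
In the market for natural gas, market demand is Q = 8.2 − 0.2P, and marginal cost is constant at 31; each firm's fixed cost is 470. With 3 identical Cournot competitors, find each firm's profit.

π_i = −468.75

Inverting demand: P = 41 − 5Q.
Cournot with 3 identical firms: the symmetric best-response condition is 41 − 20q = 31. Each firm produces q = 0.5, total output Q = 1.5, price P = 33.5.
Each firm's profit = (33.5 − 31)·0.5 − 470 = −468.75.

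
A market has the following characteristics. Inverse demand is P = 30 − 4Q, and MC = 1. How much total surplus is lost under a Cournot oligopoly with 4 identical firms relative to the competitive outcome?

DWL = 4.205

Perfect competition: P = MC = 1, so 30 − 4Q = 1 and Q = 7.25.
With 4 symmetric Cournot firms, each firm's FOC gives 30 − 20q = 1, so q = 1.45, Q = 4·1.45 = 5.8, and P = 6.8.
DWL is the triangle between Q = 5.8 and Q = 7.25: ½·(7.25 − 5.8)·(6.8 − 1) = 4.205.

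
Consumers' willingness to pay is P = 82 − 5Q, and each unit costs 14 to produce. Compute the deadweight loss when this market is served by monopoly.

Under competition P = MC = 14, so Q = (82 − 14)/5 = 13.6.
The monopolist equates marginal revenue to marginal cost: 82 − 10Q = 14, so Q = 6.8. From demand, P = 48.
DWL is the triangle between Q = 6.8 and Q = 13.6: ½·(13.6 − 6.8)·(48 − 14) = 115.6.

DWL = 115.6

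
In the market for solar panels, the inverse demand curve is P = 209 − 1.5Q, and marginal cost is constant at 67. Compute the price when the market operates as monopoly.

A monopolist chooses Q where MR = MC. MR = 209 − 3Q; setting this equal to 67 gives Q = 142/3 and P = 138.

P = 138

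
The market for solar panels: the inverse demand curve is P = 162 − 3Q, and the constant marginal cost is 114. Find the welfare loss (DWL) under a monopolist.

DWL = 96

Under competition P = MC = 114, so Q = (162 − 114)/3 = 16.
Monopoly sets MR = MC: 162 − 6Q = 114 ⇒ Q = 8, P = 162 − 3·8 = 138.
DWL is the triangle between Q = 8 and Q = 16: ½·(16 − 8)·(138 − 114) = 96.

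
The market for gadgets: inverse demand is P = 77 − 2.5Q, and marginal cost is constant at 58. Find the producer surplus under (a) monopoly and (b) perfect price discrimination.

A monopolist chooses Q where MR = MC. MR = 77 − 5Q; setting this equal to 58 gives Q = 3.8 and P = 67.5.
PS = (67.5 − 58)·3.8 = 36.1.
Under first-degree price discrimination the firm charges each unit its demand price and produces up to where P = MC, i.e. Q = 7.6. Consumer surplus is zero; producer surplus equals total surplus.
PS = ½·(77 − 58)·7.6 = 72.2.

Monopoly: PS = 36.1; Perfect PD: PS = 72.2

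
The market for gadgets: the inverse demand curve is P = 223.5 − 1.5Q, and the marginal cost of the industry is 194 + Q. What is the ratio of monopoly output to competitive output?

Q_m/Q_c = 0.625

The monopolist equates marginal revenue to marginal cost: 223.5 − 3Q = 194 + Q, so Q = 7.375. From demand, P = 3399/16.
Under competition P = MC: 223.5 − 1.5Q = 194 + Q ⇒ Q = 11.8, P = 205.8.
Ratio Q_m/Q_c = 7.375/11.8 = 0.625.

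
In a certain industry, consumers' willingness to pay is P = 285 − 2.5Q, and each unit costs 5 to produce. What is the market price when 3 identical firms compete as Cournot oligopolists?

P = 75

With 3 symmetric Cournot firms, each firm's FOC gives 285 − 10q = 5, so q = 28, Q = 3·28 = 84, and P = 75.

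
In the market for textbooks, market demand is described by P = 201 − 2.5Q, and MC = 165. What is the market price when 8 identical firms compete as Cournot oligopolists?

With 8 symmetric Cournot firms, each firm's FOC gives 201 − 22.5q = 165, so q = 1.6, Q = 8·1.6 = 12.8, and P = 169.

P = 169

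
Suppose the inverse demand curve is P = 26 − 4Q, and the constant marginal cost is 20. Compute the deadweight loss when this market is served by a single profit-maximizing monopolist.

DWL = 1.125

Under competition P = MC = 20, so Q = (26 − 20)/4 = 1.5.
The monopolist equates marginal revenue to marginal cost: 26 − 8Q = 20, so Q = 0.75. From demand, P = 23.
DWL is the triangle between Q = 0.75 and Q = 1.5: ½·(1.5 − 0.75)·(23 − 20) = 1.125.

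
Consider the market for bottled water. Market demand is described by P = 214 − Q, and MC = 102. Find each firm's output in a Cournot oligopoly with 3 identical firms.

q_i = 28

With 3 symmetric Cournot firms, each firm's FOC gives 214 − 4q = 102, so q = 28, Q = 3·28 = 84, and P = 130.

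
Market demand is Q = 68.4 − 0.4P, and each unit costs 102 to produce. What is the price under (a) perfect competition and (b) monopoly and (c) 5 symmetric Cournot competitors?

Inverting demand: P = 171 − 2.5Q.
Perfect competition: P = MC = 102, so 171 − 2.5Q = 102 and Q = 27.6.
A monopolist chooses Q where MR = MC. MR = 171 − 5Q; setting this equal to 102 gives Q = 13.8 and P = 136.5.
Cournot with 5 identical firms: the symmetric best-response condition is 171 − 15q = 102. Each firm produces q = 4.6, total output Q = 23, price P = 113.5.

Competition: P = 102; Monopoly: P = 136.5; Cournot: P = 113.5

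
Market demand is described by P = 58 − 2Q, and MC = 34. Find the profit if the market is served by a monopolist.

Profit = 72

Monopoly sets MR = MC: 58 − 4Q = 34 ⇒ Q = 6, P = 58 − 2·6 = 46.
Profit = (46 − 34)·6 = 72.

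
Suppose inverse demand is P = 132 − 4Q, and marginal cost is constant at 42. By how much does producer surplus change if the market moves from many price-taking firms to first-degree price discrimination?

Under competition P = MC = 42, so Q = (132 − 42)/4 = 22.5.
PS = (42 − 42)·22.5 = 0.
Under first-degree price discrimination the firm charges each unit its demand price and produces up to where P = MC, i.e. Q = 22.5. Consumer surplus is zero; producer surplus equals total surplus.
PS = ½·(132 − 42)·22.5 = 1012.5.
Change in producer surplus: 1012.5 − 0 = 1012.5.

PS rises by 1012.5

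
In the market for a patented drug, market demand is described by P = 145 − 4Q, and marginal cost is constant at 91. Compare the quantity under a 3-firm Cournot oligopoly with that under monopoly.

With 3 symmetric Cournot firms, each firm's FOC gives 145 − 16q = 91, so q = 3.375, Q = 3·3.375 = 10.125, and P = 104.5.
The monopolist equates marginal revenue to marginal cost: 145 − 8Q = 91, so Q = 6.75. From demand, P = 118.

Cournot: Q = 10.125; Monopoly: Q = 6.75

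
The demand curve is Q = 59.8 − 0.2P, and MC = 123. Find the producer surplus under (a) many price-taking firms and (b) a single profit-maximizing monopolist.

Inverting demand: P = 299 − 5Q.
Under competition P = MC = 123, so Q = (299 − 123)/5 = 35.2.
PS = (123 − 123)·35.2 = 0.
A monopolist chooses Q where MR = MC. MR = 299 − 10Q; setting this equal to 123 gives Q = 17.6 and P = 211.
PS = (211 − 123)·17.6 = 1548.8.

Competition: PS = 0; Monopoly: PS = 1548.8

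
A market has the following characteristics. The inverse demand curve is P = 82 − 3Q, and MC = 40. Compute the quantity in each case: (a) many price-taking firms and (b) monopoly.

Competition: Q = 14; Monopoly: Q = 7

Perfect competition: P = MC = 40, so 82 − 3Q = 40 and Q = 14.
A monopolist chooses Q where MR = MC. MR = 82 − 6Q; setting this equal to 40 gives Q = 7 and P = 61.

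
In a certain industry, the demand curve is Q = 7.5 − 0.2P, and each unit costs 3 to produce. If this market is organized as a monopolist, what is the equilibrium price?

Inverting demand: P = 37.5 − 5Q.
A monopolist chooses Q where MR = MC. MR = 37.5 − 10Q; setting this equal to 3 gives Q = 3.45 and P = 20.25.

P = 20.25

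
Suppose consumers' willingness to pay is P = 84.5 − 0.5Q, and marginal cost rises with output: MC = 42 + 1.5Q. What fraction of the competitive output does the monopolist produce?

A monopolist chooses Q where MR = MC. MR = 84.5 − Q; setting this equal to 42 + 1.5Q gives Q = 17 and P = 76.
Competitive equilibrium sets price equal to marginal cost: 84.5 − 0.5Q = 42 + 1.5Q, so Q = 21.25 and P = 73.875.
Ratio Q_m/Q_c = 17/21.25 = 0.8.

Q_m/Q_c = 0.8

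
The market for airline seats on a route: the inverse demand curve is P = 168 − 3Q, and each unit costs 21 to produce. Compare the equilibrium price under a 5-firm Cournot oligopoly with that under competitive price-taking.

Cournot: P = 45.5; Competition: P = 21

In a 5-firm Cournot equilibrium, symmetry and the first-order condition give q = (168 − 21)/(18) = 49/6. So Q = 245/6 and P = 45.5.
Perfect competition: P = MC = 21, so 168 − 3Q = 21 and Q = 49.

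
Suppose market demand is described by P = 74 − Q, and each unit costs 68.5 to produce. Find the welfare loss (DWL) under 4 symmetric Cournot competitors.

Under competition P = MC = 68.5, so Q = (74 − 68.5)/1 = 5.5.
With 4 symmetric Cournot firms, each firm's FOC gives 74 − 5q = 68.5, so q = 1.1, Q = 4·1.1 = 4.4, and P = 69.6.
DWL is the triangle between Q = 4.4 and Q = 5.5: ½·(5.5 − 4.4)·(69.6 − 68.5) = 0.605.

DWL = 0.605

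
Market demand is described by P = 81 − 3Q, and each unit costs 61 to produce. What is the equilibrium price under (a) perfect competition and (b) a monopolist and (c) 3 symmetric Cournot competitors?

Under competition P = MC = 61, so Q = (81 − 61)/3 = 20/3.
The monopolist equates marginal revenue to marginal cost: 81 − 6Q = 61, so Q = 10/3. From demand, P = 71.
Cournot with 3 identical firms: the symmetric best-response condition is 81 − 12q = 61. Each firm produces q = 5/3, total output Q = 5, price P = 66.

Competition: P = 61; Monopoly: P = 71; Cournot: P = 66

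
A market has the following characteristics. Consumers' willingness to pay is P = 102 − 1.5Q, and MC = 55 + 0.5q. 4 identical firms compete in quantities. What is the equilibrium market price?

P = 66.75

Cournot with 4 identical firms: the symmetric best-response condition is 102 − 7.5q = 55 + 0.5q. Each firm produces q = 5.875, total output Q = 23.5, price P = 66.75.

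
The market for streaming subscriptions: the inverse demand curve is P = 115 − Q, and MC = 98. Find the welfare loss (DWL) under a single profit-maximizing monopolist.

DWL = 36.125

Competitive firms price at marginal cost: P = 98, giving Q = 17.
The monopolist equates marginal revenue to marginal cost: 115 − 2Q = 98, so Q = 8.5. From demand, P = 106.5.
DWL is the triangle between Q = 8.5 and Q = 17: ½·(17 − 8.5)·(106.5 − 98) = 36.125.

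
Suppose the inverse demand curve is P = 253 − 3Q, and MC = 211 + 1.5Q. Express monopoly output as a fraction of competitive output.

Q_m/Q_c = 0.6

The monopolist equates marginal revenue to marginal cost: 253 − 6Q = 211 + 1.5Q, so Q = 5.6. From demand, P = 236.2.
Under competition P = MC: 253 − 3Q = 211 + 1.5Q ⇒ Q = 28/3, P = 225.
Ratio Q_m/Q_c = 5.6/(28/3) = 0.6.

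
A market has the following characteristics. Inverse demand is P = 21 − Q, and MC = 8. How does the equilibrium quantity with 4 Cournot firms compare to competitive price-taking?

Cournot: Q = 10.4; Competition: Q = 13

With 4 symmetric Cournot firms, each firm's FOC gives 21 − 5q = 8, so q = 2.6, Q = 4·2.6 = 10.4, and P = 10.6.
Perfect competition: P = MC = 8, so 21 − Q = 8 and Q = 13.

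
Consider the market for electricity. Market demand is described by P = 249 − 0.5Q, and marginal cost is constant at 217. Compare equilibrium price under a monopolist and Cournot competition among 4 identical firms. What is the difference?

A monopolist chooses Q where MR = MC. MR = 249 − Q; setting this equal to 217 gives Q = 32 and P = 233.
In a 4-firm Cournot equilibrium, symmetry and the first-order condition give q = (249 − 217)/(2.5) = 12.8. So Q = 51.2 and P = 223.4.
Change in equilibrium price: 223.4 − 233 = −9.6.

P falls by 9.6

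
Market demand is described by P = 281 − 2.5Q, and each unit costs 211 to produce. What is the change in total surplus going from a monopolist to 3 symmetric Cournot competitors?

A monopolist chooses Q where MR = MC. MR = 281 − 5Q; setting this equal to 211 gives Q = 14 and P = 246.
CS = ½·(281 − 246)·14 = 245; PS = (246 − 211)·14 = 490; TS = 735.
Cournot with 3 identical firms: the symmetric best-response condition is 281 − 10q = 211. Each firm produces q = 7, total output Q = 21, price P = 228.5.
CS = ½·(281 − 228.5)·21 = 551.25; PS = (228.5 − 211)·21 = 367.5; TS = 918.75.
Change in total surplus: 918.75 − 735 = 183.75.

TS rises by 183.75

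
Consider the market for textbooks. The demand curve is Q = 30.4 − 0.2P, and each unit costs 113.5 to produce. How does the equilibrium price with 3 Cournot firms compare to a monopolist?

Cournot: P = 123.125; Monopoly: P = 132.75

Inverting demand: P = 152 − 5Q.
With 3 symmetric Cournot firms, each firm's FOC gives 152 − 20q = 113.5, so q = 1.925, Q = 3·1.925 = 5.775, and P = 123.125.
The monopolist equates marginal revenue to marginal cost: 152 − 10Q = 113.5, so Q = 3.85. From demand, P = 132.75.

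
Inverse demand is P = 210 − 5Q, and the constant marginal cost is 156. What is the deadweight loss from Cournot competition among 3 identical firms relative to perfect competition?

DWL = 18.225

Under competition P = MC = 156, so Q = (210 − 156)/5 = 10.8.
Cournot with 3 identical firms: the symmetric best-response condition is 210 − 20q = 156. Each firm produces q = 2.7, total output Q = 8.1, price P = 169.5.
DWL is the triangle between Q = 8.1 and Q = 10.8: ½·(10.8 − 8.1)·(169.5 − 156) = 18.225.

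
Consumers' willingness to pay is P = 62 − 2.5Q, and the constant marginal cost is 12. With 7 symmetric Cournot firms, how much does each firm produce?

Cournot with 7 identical firms: the symmetric best-response condition is 62 − 20q = 12. Each firm produces q = 2.5, total output Q = 17.5, price P = 18.25.

q_i = 2.5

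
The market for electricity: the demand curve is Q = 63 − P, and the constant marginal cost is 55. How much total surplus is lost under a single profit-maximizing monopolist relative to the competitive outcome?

Inverting demand: P = 63 − Q.
Competitive firms price at marginal cost: P = 55, giving Q = 8.
The monopolist equates marginal revenue to marginal cost: 63 − 2Q = 55, so Q = 4. From demand, P = 59.
DWL is the triangle between Q = 4 and Q = 8: ½·(8 − 4)·(59 − 55) = 8.

DWL = 8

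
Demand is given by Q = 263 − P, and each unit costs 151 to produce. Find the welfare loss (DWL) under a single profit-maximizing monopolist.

DWL = 1568

Inverting demand: P = 263 − Q.
Under competition P = MC = 151, so Q = (263 − 151)/1 = 112.
A monopolist chooses Q where MR = MC. MR = 263 − 2Q; setting this equal to 151 gives Q = 56 and P = 207.
DWL is the triangle between Q = 56 and Q = 112: ½·(112 − 56)·(207 − 151) = 1568.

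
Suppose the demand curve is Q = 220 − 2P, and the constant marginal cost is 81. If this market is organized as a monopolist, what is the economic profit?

Inverting demand: P = 110 − 0.5Q.
The monopolist equates marginal revenue to marginal cost: 110 − Q = 81, so Q = 29. From demand, P = 95.5.
Profit = (95.5 − 81)·29 = 420.5.

Profit = 420.5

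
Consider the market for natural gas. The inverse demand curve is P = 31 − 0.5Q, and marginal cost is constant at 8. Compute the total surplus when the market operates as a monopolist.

Monopoly sets MR = MC: 31 − Q = 8 ⇒ Q = 23, P = 31 − 0.5·23 = 19.5.
CS = ½·(31 − 19.5)·23 = 132.25; PS = (19.5 − 8)·23 = 264.5; TS = 396.75.

TS = 396.75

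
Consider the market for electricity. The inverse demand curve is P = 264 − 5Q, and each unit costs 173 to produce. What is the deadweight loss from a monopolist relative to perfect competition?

Competitive firms price at marginal cost: P = 173, giving Q = 18.2.
Monopoly sets MR = MC: 264 − 10Q = 173 ⇒ Q = 9.1, P = 264 − 5·9.1 = 218.5.
DWL is the triangle between Q = 9.1 and Q = 18.2: ½·(18.2 − 9.1)·(218.5 − 173) = 207.025.

DWL = 207.025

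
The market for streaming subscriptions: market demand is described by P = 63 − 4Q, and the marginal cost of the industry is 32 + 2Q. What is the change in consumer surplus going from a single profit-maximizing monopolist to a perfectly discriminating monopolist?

CS falls by 19.22

Monopoly sets MR = MC: 63 − 8Q = 32 + 2Q ⇒ Q = 3.1, P = 63 − 4·3.1 = 50.6.
CS = ½·(63 − 50.6)·3.1 = 19.22.
A perfectly discriminating monopolist sells every unit with P(Q) ≥ MC(Q), so output equals the competitive quantity Q = 31/6. Each buyer pays their reservation price, so CS = 0 and the firm captures all surplus.
CS = 0.
Change in consumer surplus: 0 − 19.22 = −19.22.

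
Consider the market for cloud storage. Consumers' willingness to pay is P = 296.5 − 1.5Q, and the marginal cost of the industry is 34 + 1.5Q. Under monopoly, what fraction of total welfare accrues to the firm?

A monopolist chooses Q where MR = MC. MR = 296.5 − 3Q; setting this equal to 34 + 1.5Q gives Q = 175/3 and P = 209.
CS = ½·(296.5 − 209)·175/3 = 30625/12.
PS = P·Q − VC(Q) = 209·175/3 − (34·175/3 + ½·1.5·(175/3)²) = 7656.25.
Share captured = PS/TS = 7656.25/(30625/3) = 0.75.

PS/TS = 0.75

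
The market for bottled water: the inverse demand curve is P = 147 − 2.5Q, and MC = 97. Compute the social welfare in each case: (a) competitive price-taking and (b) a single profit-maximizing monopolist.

Competition: TS = 500; Monopoly: TS = 375

Under competition P = MC = 97, so Q = (147 − 97)/2.5 = 20.
CS = ½·(147 − 97)·20 = 500; PS = (97 − 97)·20 = 0; TS = 500.
A monopolist chooses Q where MR = MC. MR = 147 − 5Q; setting this equal to 97 gives Q = 10 and P = 122.
CS = ½·(147 − 122)·10 = 125; PS = (122 − 97)·10 = 250; TS = 375.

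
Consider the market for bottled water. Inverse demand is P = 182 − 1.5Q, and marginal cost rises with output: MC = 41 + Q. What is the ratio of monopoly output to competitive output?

Q_m/Q_c = 0.625

Monopoly sets MR = MC: 182 − 3Q = 41 + Q ⇒ Q = 35.25, P = 182 − 1.5·35.25 = 129.125.
Competitive equilibrium sets price equal to marginal cost: 182 − 1.5Q = 41 + Q, so Q = 56.4 and P = 97.4.
Ratio Q_m/Q_c = 35.25/56.4 = 0.625.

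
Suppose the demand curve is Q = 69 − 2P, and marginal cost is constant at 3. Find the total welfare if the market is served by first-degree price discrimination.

Inverting demand: P = 34.5 − 0.5Q.
With perfect price discrimination, output is the efficient level Q = 63 (where demand meets MC), but every buyer pays their willingness to pay: CS = 0 and PS = total surplus.
TS = 992.25 (equal to competitive TS).

TS = 992.25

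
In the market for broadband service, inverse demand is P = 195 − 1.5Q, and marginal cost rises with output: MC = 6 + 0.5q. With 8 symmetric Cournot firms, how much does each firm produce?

Cournot with 8 identical firms: the symmetric best-response condition is 195 − 13.5q = 6 + 0.5q. Each firm produces q = 13.5, total output Q = 108, price P = 33.

q_i = 13.5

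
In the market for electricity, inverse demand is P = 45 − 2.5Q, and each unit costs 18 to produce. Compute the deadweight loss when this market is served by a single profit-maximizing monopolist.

Perfect competition: P = MC = 18, so 45 − 2.5Q = 18 and Q = 10.8.
The monopolist equates marginal revenue to marginal cost: 45 − 5Q = 18, so Q = 5.4. From demand, P = 31.5.
DWL is the triangle between Q = 5.4 and Q = 10.8: ½·(10.8 − 5.4)·(31.5 − 18) = 36.45.

DWL = 36.45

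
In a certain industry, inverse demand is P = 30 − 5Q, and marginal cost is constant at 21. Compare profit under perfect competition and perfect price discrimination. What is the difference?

Profit rises by 8.1

Under competition P = MC = 21, so Q = (30 − 21)/5 = 1.8.
Profit = (21 − 21)·1.8 = 0.
A perfectly discriminating monopolist sells every unit with P(Q) ≥ MC(Q), so output equals the competitive quantity Q = 1.8. Each buyer pays their reservation price, so CS = 0 and the firm captures all surplus.
PS equals the full surplus area, 8.1. Profit = 8.1 = 8.1.
Change in profit: 8.1 − 0 = 8.1.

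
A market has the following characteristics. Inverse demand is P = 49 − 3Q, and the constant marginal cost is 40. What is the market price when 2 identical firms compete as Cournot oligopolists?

P = 43

With 2 symmetric Cournot firms, each firm's FOC gives 49 − 9q = 40, so q = 1, Q = 2·1 = 2, and P = 43.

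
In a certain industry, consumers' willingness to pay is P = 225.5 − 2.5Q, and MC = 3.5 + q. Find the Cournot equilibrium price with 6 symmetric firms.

P = 45.5

With 6 symmetric Cournot firms, each firm's FOC gives 225.5 − 17.5q = 3.5 + q, so q = 12, Q = 6·12 = 72, and P = 45.5.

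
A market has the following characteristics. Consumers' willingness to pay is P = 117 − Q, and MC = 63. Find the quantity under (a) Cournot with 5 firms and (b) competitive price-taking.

With 5 symmetric Cournot firms, each firm's FOC gives 117 − 6q = 63, so q = 9, Q = 5·9 = 45, and P = 72.
Competitive firms price at marginal cost: P = 63, giving Q = 54.

Cournot: Q = 45; Competition: Q = 54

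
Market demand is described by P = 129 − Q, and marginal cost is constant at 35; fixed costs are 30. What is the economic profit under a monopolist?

A monopolist chooses Q where MR = MC. MR = 129 − 2Q; setting this equal to 35 gives Q = 47 and P = 82.
Profit = (82 − 35)·47 − 30 = 2179.

Profit = 2179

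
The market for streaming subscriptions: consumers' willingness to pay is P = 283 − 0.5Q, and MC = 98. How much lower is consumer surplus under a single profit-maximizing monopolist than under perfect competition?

Perfect competition: P = MC = 98, so 283 − 0.5Q = 98 and Q = 370.
CS = ½·(283 − 98)·370 = 34225.
The monopolist equates marginal revenue to marginal cost: 283 − Q = 98, so Q = 185. From demand, P = 190.5.
CS = ½·(283 − 190.5)·185 = 8556.25.
Change in consumer surplus: 8556.25 − 34225 = −25668.75.

CS falls by 25668.75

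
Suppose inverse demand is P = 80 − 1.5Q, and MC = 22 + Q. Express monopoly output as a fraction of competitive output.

Q_m/Q_c = 0.625

The monopolist equates marginal revenue to marginal cost: 80 − 3Q = 22 + Q, so Q = 14.5. From demand, P = 58.25.
Competitive equilibrium sets price equal to marginal cost: 80 − 1.5Q = 22 + Q, so Q = 23.2 and P = 45.2.
Ratio Q_m/Q_c = 14.5/23.2 = 0.625.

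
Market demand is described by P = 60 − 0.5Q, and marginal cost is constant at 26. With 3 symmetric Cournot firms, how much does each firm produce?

Cournot with 3 identical firms: the symmetric best-response condition is 60 − 2q = 26. Each firm produces q = 17, total output Q = 51, price P = 34.5.

q_i = 17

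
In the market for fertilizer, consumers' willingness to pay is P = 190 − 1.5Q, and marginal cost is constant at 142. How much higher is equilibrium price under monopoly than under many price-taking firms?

P rises by 24

Competitive firms price at marginal cost: P = 142, giving Q = 32.
A monopolist chooses Q where MR = MC. MR = 190 − 3Q; setting this equal to 142 gives Q = 16 and P = 166.
Change in equilibrium price: 166 − 142 = 24.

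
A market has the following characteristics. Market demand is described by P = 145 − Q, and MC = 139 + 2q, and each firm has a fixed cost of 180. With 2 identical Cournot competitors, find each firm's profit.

With 2 symmetric Cournot firms, each firm's FOC gives 145 − 3q = 139 + 2q, so q = 1.2, Q = 2·1.2 = 2.4, and P = 142.6.
Each firm's profit = 142.6·1.2 − (139·1.2 + ½·2·1.2²) − 180 = −177.12.

π_i = −177.12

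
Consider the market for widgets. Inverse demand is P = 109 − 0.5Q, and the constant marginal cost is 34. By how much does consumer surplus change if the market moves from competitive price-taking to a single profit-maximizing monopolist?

CS falls by 4218.75

Perfect competition: P = MC = 34, so 109 − 0.5Q = 34 and Q = 150.
CS = ½·(109 − 34)·150 = 5625.
The monopolist equates marginal revenue to marginal cost: 109 − Q = 34, so Q = 75. From demand, P = 71.5.
CS = ½·(109 − 71.5)·75 = 1406.25.
Change in consumer surplus: 1406.25 − 5625 = −4218.75.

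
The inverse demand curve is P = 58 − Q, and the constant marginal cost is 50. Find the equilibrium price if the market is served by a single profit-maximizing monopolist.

P = 54

A monopolist chooses Q where MR = MC. MR = 58 − 2Q; setting this equal to 50 gives Q = 4 and P = 54.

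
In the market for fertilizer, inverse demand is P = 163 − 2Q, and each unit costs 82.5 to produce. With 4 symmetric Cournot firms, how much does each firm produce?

q_i = 8.05

With 4 symmetric Cournot firms, each firm's FOC gives 163 − 10q = 82.5, so q = 8.05, Q = 4·8.05 = 32.2, and P = 98.6.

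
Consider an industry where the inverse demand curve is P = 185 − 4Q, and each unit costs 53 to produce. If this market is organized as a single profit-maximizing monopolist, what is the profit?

A monopolist chooses Q where MR = MC. MR = 185 − 8Q; setting this equal to 53 gives Q = 16.5 and P = 119.
Profit = (119 − 53)·16.5 = 1089.

Profit = 1089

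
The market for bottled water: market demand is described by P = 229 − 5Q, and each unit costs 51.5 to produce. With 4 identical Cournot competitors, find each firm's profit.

π_i = 252.05

Cournot with 4 identical firms: the symmetric best-response condition is 229 − 25q = 51.5. Each firm produces q = 7.1, total output Q = 28.4, price P = 87.
Each firm's profit = (87 − 51.5)·7.1 = 252.05.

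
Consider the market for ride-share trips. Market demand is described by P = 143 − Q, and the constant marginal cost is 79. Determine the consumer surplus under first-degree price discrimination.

CS = 0

A perfectly discriminating monopolist sells every unit with P(Q) ≥ MC(Q), so output equals the competitive quantity Q = 64. Each buyer pays their reservation price, so CS = 0 and the firm captures all surplus.
CS = 0.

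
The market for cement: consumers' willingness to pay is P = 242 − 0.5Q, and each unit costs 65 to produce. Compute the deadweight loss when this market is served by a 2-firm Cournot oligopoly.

Under competition P = MC = 65, so Q = (242 − 65)/0.5 = 354.
In a 2-firm Cournot equilibrium, symmetry and the first-order condition give q = (242 − 65)/(1.5) = 118. So Q = 236 and P = 124.
DWL is the triangle between Q = 236 and Q = 354: ½·(354 − 236)·(124 − 65) = 3481.

DWL = 3481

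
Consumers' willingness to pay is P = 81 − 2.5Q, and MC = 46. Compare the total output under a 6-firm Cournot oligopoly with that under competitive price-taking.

Cournot: Q = 12; Competition: Q = 14

With 6 symmetric Cournot firms, each firm's FOC gives 81 − 17.5q = 46, so q = 2, Q = 6·2 = 12, and P = 51.
Under competition P = MC = 46, so Q = (81 − 46)/2.5 = 14.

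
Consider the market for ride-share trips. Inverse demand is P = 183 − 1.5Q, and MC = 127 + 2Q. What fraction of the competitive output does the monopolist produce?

Q_m/Q_c = 0.7

The monopolist equates marginal revenue to marginal cost: 183 − 3Q = 127 + 2Q, so Q = 11.2. From demand, P = 166.2.
Competitive equilibrium sets price equal to marginal cost: 183 − 1.5Q = 127 + 2Q, so Q = 16 and P = 159.
Ratio Q_m/Q_c = 11.2/16 = 0.7.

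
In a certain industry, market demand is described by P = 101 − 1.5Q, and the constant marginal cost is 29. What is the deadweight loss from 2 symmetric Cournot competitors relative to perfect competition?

DWL = 192

Perfect competition: P = MC = 29, so 101 − 1.5Q = 29 and Q = 48.
With 2 symmetric Cournot firms, each firm's FOC gives 101 − 4.5q = 29, so q = 16, Q = 2·16 = 32, and P = 53.
DWL is the triangle between Q = 32 and Q = 48: ½·(48 − 32)·(53 − 29) = 192.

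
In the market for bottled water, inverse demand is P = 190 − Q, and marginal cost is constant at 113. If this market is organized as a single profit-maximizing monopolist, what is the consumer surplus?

Monopoly sets MR = MC: 190 − 2Q = 113 ⇒ Q = 38.5, P = 190 − 38.5 = 151.5.
CS = ½·(190 − 151.5)·38.5 = 741.125.

CS = 741.125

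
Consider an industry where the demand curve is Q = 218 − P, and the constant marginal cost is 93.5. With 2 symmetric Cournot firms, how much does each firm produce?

Inverting demand: P = 218 − Q.
With 2 symmetric Cournot firms, each firm's FOC gives 218 − 3q = 93.5, so q = 41.5, Q = 2·41.5 = 83, and P = 135.

q_i = 41.5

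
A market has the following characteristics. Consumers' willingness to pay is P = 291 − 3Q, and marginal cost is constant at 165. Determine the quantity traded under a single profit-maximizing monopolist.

A monopolist chooses Q where MR = MC. MR = 291 − 6Q; setting this equal to 165 gives Q = 21 and P = 228.

Q = 21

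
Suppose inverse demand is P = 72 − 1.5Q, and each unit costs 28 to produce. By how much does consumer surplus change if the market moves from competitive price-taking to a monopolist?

Competitive firms price at marginal cost: P = 28, giving Q = 88/3.
CS = ½·(72 − 28)·88/3 = 1936/3.
Monopoly sets MR = MC: 72 − 3Q = 28 ⇒ Q = 44/3, P = 72 − 1.5·44/3 = 50.
CS = ½·(72 − 50)·44/3 = 484/3.
Change in consumer surplus: 484/3 − 1936/3 = −484.

Consumer surplus falls by 484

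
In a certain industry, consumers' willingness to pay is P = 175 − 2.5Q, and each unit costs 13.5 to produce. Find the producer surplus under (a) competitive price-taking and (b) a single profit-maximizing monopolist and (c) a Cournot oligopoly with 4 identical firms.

Competition: PS = 0; Monopoly: PS = 2608.225; Cournot: PS = 1669.264

Competitive firms price at marginal cost: P = 13.5, giving Q = 64.6.
PS = (13.5 − 13.5)·64.6 = 0.
The monopolist equates marginal revenue to marginal cost: 175 − 5Q = 13.5, so Q = 32.3. From demand, P = 94.25.
PS = (94.25 − 13.5)·32.3 = 2608.225.
With 4 symmetric Cournot firms, each firm's FOC gives 175 − 12.5q = 13.5, so q = 12.92, Q = 4·12.92 = 51.68, and P = 45.8.
PS = (45.8 − 13.5)·51.68 = 1669.264.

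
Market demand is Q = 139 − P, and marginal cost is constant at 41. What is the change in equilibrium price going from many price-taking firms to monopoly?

Inverting demand: P = 139 − Q.
Under competition P = MC = 41, so Q = (139 − 41)/1 = 98.
The monopolist equates marginal revenue to marginal cost: 139 − 2Q = 41, so Q = 49. From demand, P = 90.
Change in equilibrium price: 90 − 41 = 49.

P rises by 49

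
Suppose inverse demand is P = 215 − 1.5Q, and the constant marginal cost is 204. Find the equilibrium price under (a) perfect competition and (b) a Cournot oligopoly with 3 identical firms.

Perfect competition: P = MC = 204, so 215 − 1.5Q = 204 and Q = 22/3.
Cournot with 3 identical firms: the symmetric best-response condition is 215 − 6q = 204. Each firm produces q = 11/6, total output Q = 5.5, price P = 206.75.

Competition: P = 204; Cournot: P = 206.75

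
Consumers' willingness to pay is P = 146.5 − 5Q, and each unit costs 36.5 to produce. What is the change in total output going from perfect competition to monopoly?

Total output falls by 11

Perfect competition: P = MC = 36.5, so 146.5 − 5Q = 36.5 and Q = 22.
The monopolist equates marginal revenue to marginal cost: 146.5 − 10Q = 36.5, so Q = 11. From demand, P = 91.5.
Change in total output: 11 − 22 = −11.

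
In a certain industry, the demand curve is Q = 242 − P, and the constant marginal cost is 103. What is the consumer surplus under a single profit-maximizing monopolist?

Inverting demand: P = 242 − Q.
The monopolist equates marginal revenue to marginal cost: 242 − 2Q = 103, so Q = 69.5. From demand, P = 172.5.
CS = ½·(242 − 172.5)·69.5 = 2415.125.

CS = 2415.125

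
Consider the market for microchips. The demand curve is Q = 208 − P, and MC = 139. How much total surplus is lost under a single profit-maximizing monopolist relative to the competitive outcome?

DWL = 595.125

Inverting demand: P = 208 − Q.
Under competition P = MC = 139, so Q = (208 − 139)/1 = 69.
Monopoly sets MR = MC: 208 − 2Q = 139 ⇒ Q = 34.5, P = 208 − 34.5 = 173.5.
DWL is the triangle between Q = 34.5 and Q = 69: ½·(69 − 34.5)·(173.5 − 139) = 595.125.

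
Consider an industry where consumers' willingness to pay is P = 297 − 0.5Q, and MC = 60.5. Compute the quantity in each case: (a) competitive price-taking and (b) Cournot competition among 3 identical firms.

Under competition P = MC = 60.5, so Q = (297 − 60.5)/0.5 = 473.
In a 3-firm Cournot equilibrium, symmetry and the first-order condition give q = (297 − 60.5)/(2) = 118.25. So Q = 354.75 and P = 119.625.

Competition: Q = 473; Cournot: Q = 354.75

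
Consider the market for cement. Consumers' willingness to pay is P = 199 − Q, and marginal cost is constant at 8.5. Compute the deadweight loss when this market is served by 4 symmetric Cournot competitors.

DWL = 725.805

Perfect competition: P = MC = 8.5, so 199 − Q = 8.5 and Q = 190.5.
Cournot with 4 identical firms: the symmetric best-response condition is 199 − 5q = 8.5. Each firm produces q = 38.1, total output Q = 152.4, price P = 46.6.
DWL is the triangle between Q = 152.4 and Q = 190.5: ½·(190.5 − 152.4)·(46.6 − 8.5) = 725.805.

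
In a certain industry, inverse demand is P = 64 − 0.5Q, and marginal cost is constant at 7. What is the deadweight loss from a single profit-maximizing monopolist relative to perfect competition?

Under competition P = MC = 7, so Q = (64 − 7)/0.5 = 114.
Monopoly sets MR = MC: 64 − Q = 7 ⇒ Q = 57, P = 64 − 0.5·57 = 35.5.
DWL is the triangle between Q = 57 and Q = 114: ½·(114 − 57)·(35.5 − 7) = 812.25.

DWL = 812.25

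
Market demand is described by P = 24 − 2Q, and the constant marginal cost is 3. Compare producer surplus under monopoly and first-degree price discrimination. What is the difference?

A monopolist chooses Q where MR = MC. MR = 24 − 4Q; setting this equal to 3 gives Q = 5.25 and P = 13.5.
PS = (13.5 − 3)·5.25 = 55.125.
Under first-degree price discrimination the firm charges each unit its demand price and produces up to where P = MC, i.e. Q = 10.5. Consumer surplus is zero; producer surplus equals total surplus.
PS = ½·(24 − 3)·10.5 = 110.25.
Change in producer surplus: 110.25 − 55.125 = 55.125.

Producer surplus rises by 55.125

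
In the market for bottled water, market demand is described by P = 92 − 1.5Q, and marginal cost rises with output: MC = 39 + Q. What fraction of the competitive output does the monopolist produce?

Q_m/Q_c = 0.625

Monopoly sets MR = MC: 92 − 3Q = 39 + Q ⇒ Q = 13.25, P = 92 − 1.5·13.25 = 72.125.
Competitive equilibrium sets price equal to marginal cost: 92 − 1.5Q = 39 + Q, so Q = 21.2 and P = 60.2.
Ratio Q_m/Q_c = 13.25/21.2 = 0.625.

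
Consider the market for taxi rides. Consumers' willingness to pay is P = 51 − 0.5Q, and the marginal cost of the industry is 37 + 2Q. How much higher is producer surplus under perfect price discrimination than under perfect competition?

Competitive equilibrium sets price equal to marginal cost: 51 − 0.5Q = 37 + 2Q, so Q = 5.6 and P = 48.2.
PS = P·Q − VC(Q) = 48.2·5.6 − (37·5.6 + ½·2·5.6²) = 31.36.
With perfect price discrimination, output is the efficient level Q = 5.6 (where demand meets MC), but every buyer pays their willingness to pay: CS = 0 and PS = total surplus.
PS = ½·(51 − 37)·5.6 = 39.2.
Change in producer surplus: 39.2 − 31.36 = 7.84.

Producer surplus rises by 7.84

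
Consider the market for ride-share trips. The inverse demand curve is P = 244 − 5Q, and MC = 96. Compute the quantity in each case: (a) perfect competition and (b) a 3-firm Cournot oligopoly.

Competition: Q = 29.6; Cournot: Q = 22.2

Competitive firms price at marginal cost: P = 96, giving Q = 29.6.
With 3 symmetric Cournot firms, each firm's FOC gives 244 − 20q = 96, so q = 7.4, Q = 3·7.4 = 22.2, and P = 133.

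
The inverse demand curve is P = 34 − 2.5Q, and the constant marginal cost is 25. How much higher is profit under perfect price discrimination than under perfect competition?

π rises by 16.2

Under competition P = MC = 25, so Q = (34 − 25)/2.5 = 3.6.
Profit = (25 − 25)·3.6 = 0.
Under first-degree price discrimination the firm charges each unit its demand price and produces up to where P = MC, i.e. Q = 3.6. Consumer surplus is zero; producer surplus equals total surplus.
PS equals the full surplus area, 16.2. Profit = 16.2 = 16.2.
Change in profit: 16.2 − 0 = 16.2.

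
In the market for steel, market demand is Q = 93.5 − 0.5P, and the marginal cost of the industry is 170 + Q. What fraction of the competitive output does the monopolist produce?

Q_m/Q_c = 0.6

Inverting demand: P = 187 − 2Q.
A monopolist chooses Q where MR = MC. MR = 187 − 4Q; setting this equal to 170 + Q gives Q = 3.4 and P = 180.2.
Under competition P = MC: 187 − 2Q = 170 + Q ⇒ Q = 17/3, P = 527/3.
Ratio Q_m/Q_c = 3.4/(17/3) = 0.6.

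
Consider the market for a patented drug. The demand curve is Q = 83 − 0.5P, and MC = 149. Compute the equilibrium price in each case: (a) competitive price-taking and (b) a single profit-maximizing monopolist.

Inverting demand: P = 166 − 2Q.
Perfect competition: P = MC = 149, so 166 − 2Q = 149 and Q = 8.5.
The monopolist equates marginal revenue to marginal cost: 166 − 4Q = 149, so Q = 4.25. From demand, P = 157.5.

Competition: P = 149; Monopoly: P = 157.5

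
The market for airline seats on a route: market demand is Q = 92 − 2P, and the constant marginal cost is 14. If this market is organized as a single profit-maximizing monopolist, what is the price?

Inverting demand: P = 46 − 0.5Q.
Monopoly sets MR = MC: 46 − Q = 14 ⇒ Q = 32, P = 46 − 0.5·32 = 30.

P = 30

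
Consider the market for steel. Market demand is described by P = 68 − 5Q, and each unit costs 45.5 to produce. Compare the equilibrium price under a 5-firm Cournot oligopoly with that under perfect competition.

In a 5-firm Cournot equilibrium, symmetry and the first-order condition give q = (68 − 45.5)/(30) = 0.75. So Q = 3.75 and P = 49.25.
Under competition P = MC = 45.5, so Q = (68 − 45.5)/5 = 4.5.

Cournot: P = 49.25; Competition: P = 45.5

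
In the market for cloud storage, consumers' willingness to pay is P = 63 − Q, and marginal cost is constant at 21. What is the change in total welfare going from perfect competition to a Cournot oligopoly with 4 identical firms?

TS falls by 35.28

Perfect competition: P = MC = 21, so 63 − Q = 21 and Q = 42.
CS = ½·(63 − 21)·42 = 882; PS = (21 − 21)·42 = 0; TS = 882.
In a 4-firm Cournot equilibrium, symmetry and the first-order condition give q = (63 − 21)/(5) = 8.4. So Q = 33.6 and P = 29.4.
CS = ½·(63 − 29.4)·33.6 = 564.48; PS = (29.4 − 21)·33.6 = 282.24; TS = 846.72.
Change in total welfare: 846.72 − 882 = −35.28.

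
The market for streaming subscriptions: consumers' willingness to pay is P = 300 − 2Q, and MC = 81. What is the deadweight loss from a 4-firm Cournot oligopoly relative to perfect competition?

DWL = 479.61

Perfect competition: P = MC = 81, so 300 − 2Q = 81 and Q = 109.5.
In a 4-firm Cournot equilibrium, symmetry and the first-order condition give q = (300 − 81)/(10) = 21.9. So Q = 87.6 and P = 124.8.
DWL is the triangle between Q = 87.6 and Q = 109.5: ½·(109.5 − 87.6)·(124.8 − 81) = 479.61.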